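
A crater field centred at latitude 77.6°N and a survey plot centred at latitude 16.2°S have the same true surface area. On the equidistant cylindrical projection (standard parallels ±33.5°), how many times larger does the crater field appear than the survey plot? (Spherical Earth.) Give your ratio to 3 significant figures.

4.47

With standard parallel φ₀ = 33.5°, the equirectangular projection gives x = Rλ cos φ₀, y = Rφ, so h = 1 and k = cos 33.5° / cos φ.
Areal scale at 77.6°: h·k = 1.000 × 3.883 = 3.883.
Areal scale at 16.2°: h·k = 1.000 × 0.8684 = 0.8684.
Ratio = 3.883/0.8684 ≈ 4.47.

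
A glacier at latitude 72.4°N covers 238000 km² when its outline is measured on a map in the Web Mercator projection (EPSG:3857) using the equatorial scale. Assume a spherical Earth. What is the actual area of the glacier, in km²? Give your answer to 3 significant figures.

Mercator is conformal, so the point scale is isotropic: h = k = sec φ = 1/cos φ.
Areal scale = k² = sec²φ = 1/cos²(72.4°) = 1/0.3024² = 10.94.
True area = apparent / (areal scale) = 238000 / 10.94 ≈ 21800 km².

21800 km²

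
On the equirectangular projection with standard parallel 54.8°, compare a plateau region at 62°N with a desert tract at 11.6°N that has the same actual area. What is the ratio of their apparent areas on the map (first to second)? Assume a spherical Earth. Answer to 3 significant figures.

2.09

The equidistant cylindrical projection with φ₀ = 54.8° has h = 1 (meridians true) and k = cos φ₀ / cos φ along parallels.
Areal scale at 62°: h·k = 1.000 × 1.228 = 1.228.
Areal scale at 11.6°: h·k = 1.000 × 0.5885 = 0.5885.
Ratio = 1.228/0.5885 ≈ 2.09.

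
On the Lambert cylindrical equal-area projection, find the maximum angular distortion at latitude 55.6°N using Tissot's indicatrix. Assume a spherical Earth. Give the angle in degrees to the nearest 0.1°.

62.1°

The Lambert cylindrical equal-area projection is the cylindrical equal-area projection with its standard parallel at the equator (φ₀ = 0). Cylindrical equal-area (φ₀ = 0°): h = cos φ / cos 0° along meridians, k = cos 0° / cos φ along parallels; h·k = 1.
At 55.6°: h = 0.5650, k = 1.770; principal scales a = 1.770, b = 0.5650.
sin(ω/2) = (a − b)/(a + b) = 1.205/2.335 = 0.5161, so ω = 2 arcsin(0.5161) ≈ 62.1°.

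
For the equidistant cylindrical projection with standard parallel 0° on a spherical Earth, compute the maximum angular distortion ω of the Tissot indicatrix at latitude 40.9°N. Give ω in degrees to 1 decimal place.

16.0°

In the plate carrée (x = Rλ, y = Rφ), meridians are true-scale (h = 1) and parallels are stretched by k = sec φ.
At 40.9°: h = 1.000, k = 1.323; principal scales a = 1.323, b = 1.000.
sin(ω/2) = (a − b)/(a + b) = 0.3230/2.323 = 0.1390, so ω = 2 arcsin(0.1390) ≈ 16.0°.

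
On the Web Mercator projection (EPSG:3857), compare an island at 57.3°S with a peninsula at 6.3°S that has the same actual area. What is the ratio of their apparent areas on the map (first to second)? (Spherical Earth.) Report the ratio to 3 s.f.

Mercator is conformal with k = sec φ, so areal scale = k² = sec²φ.
At 57.3°: sec²(57.3°) = 1/0.5402² = 3.426.
At 6.3°: sec²(6.3°) = 1/0.9940² = 1.012.
Ratio = 3.426/1.012 = cos²(6.3°)/cos²(57.3°) ≈ 3.39.

3.39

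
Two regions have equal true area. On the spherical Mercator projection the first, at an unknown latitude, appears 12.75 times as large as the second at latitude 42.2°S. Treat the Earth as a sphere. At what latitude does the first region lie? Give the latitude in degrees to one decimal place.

On Mercator, (apparent₁)/(apparent₂) = sec²φ₁ / sec²φ₂ when true areas are equal.
cos²φ₂ / cos²φ₁ = 12.75  ⇒  cos φ₁ = cos 42.2° / √12.75 = 0.7408/3.571 = 0.2075.
φ₁ = arccos(0.2075) ≈ 78.0°.

78.0°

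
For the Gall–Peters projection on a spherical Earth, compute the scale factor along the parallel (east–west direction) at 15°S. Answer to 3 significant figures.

0.732

Gall–Peters is a cylindrical equal-area projection with standard parallels at ±45°. Cylindrical equal-area (φ₀ = 45°): h = cos φ / cos 45° along meridians, k = cos 45° / cos φ along parallels; h·k = 1.
k = cos 45° / cos 15° = 0.7071/0.9659 = 0.7321.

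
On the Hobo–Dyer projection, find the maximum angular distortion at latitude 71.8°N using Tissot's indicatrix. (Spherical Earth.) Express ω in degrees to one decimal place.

94.0°

The Hobo–Dyer projection is cylindrical equal-area with φ₀ = 37.5°. A cylindrical equal-area projection with standard parallel φ₀ has meridian scale h = cos φ / cos φ₀ and parallel scale k = cos φ₀ / cos φ (so areas are preserved, h·k = 1).
At 71.8°: h = 0.3937, k = 2.540; principal scales a = 2.540, b = 0.3937.
sin(ω/2) = (a − b)/(a + b) = 2.146/2.934 = 0.7316, so ω = 2 arcsin(0.7316) ≈ 94.0°.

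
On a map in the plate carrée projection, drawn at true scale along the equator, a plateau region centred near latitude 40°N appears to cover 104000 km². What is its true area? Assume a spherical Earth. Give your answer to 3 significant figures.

In the plate carrée (x = Rλ, y = Rφ), meridians are true-scale (h = 1) and parallels are stretched by k = sec φ.
Areal scale = h·k = 1 × sec φ; at 40°, h = 1.000, k = 1.305, so h·k = 1.305.
True area = apparent / (areal scale) = 104000 / 1.305 ≈ 79700 km².

79700 km²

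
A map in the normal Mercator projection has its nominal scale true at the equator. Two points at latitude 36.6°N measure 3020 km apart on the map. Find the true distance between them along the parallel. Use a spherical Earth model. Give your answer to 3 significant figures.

2420 km

The Mercator projection is conformal; its linear scale factor is the same in every direction and equals sec φ = 1/cos φ.
Along the parallel at 36.6°, map distances are exaggerated by k = sec 36.6° = 1.246.
True distance = 3020 / 1.246 = 3020 × cos 36.6° ≈ 2420 km.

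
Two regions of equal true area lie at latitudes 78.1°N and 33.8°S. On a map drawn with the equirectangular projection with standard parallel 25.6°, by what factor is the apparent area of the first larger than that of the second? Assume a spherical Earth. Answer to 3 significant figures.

In the equirectangular projection with standard parallel φ₀ = 25.6° (x = Rλ cos φ₀, y = Rφ), meridians are true-scale (h = 1) and the parallel scale is k = cos φ₀ / cos φ.
Areal scale at 78.1°: h·k = 1.000 × 4.373 = 4.373.
Areal scale at 33.8°: h·k = 1.000 × 1.085 = 1.085.
Ratio = 4.373/1.085 ≈ 4.03.

4.03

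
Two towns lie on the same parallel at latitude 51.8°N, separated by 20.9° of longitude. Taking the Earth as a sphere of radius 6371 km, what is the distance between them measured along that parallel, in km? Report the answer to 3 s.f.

Arc length along a parallel = R cos φ · Δλ (with Δλ in radians).
= 6371 × cos 51.8° × (20.9° × π/180) = 6371 × 0.6184 × 0.3648 ≈ 1440 km.

1440 km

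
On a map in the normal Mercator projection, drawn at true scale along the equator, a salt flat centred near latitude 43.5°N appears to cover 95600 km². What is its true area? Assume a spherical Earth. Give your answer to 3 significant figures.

For Mercator, h = k = sec φ (a conformal cylindrical projection has a single point scale, 1/cos φ).
Areal scale = k² = sec²φ = 1/cos²(43.5°) = 1/0.7254² = 1.901.
True area = apparent / (areal scale) = 95600 / 1.901 ≈ 50300 km².

50300 km²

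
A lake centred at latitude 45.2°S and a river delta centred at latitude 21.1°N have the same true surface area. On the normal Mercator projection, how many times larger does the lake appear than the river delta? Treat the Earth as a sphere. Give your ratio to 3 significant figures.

Mercator areal scale is sec²φ.
At 45.2°: sec²(45.2°) = 1/0.7046² = 2.014.
At 21.1°: sec²(21.1°) = 1/0.9330² = 1.149.
Ratio = 2.014/1.149 = cos²(21.1°)/cos²(45.2°) ≈ 1.75.

1.75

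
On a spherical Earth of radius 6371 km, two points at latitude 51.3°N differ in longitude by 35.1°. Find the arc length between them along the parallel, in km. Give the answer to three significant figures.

Arc length along a parallel = R cos φ · Δλ (with Δλ in radians).
= 6371 × cos 51.3° × (35.1° × π/180) = 6371 × 0.6252 × 0.6126 ≈ 2440 km.

2440 km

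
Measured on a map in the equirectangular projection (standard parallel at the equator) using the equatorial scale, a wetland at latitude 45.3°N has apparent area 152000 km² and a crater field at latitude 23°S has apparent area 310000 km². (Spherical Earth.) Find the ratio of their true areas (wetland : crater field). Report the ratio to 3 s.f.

Plate carrée has h = 1 and k = sec φ, giving areal scale sec φ; true area = (apparent area) · cos φ.
True area of wetland: 152000 × cos(45.3°) = 152000 × 0.7034 = 106900 km².
True area of crater field: 310000 × cos(23°) = 310000 × 0.9205 = 285400 km².
Ratio = 106900 / 285400 ≈ 0.375.

0.375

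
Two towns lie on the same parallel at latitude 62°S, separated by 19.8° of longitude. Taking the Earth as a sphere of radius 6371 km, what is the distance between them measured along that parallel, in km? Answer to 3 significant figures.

1030 km

Arc length along a parallel = R cos φ · Δλ (with Δλ in radians).
= 6371 × cos 62° × (19.8° × π/180) = 6371 × 0.4695 × 0.3456 ≈ 1030 km.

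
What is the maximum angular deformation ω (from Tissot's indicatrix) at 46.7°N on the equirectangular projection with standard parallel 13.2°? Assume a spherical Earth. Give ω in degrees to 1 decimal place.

With standard parallel φ₀ = 13.2°, the equirectangular projection gives x = Rλ cos φ₀, y = Rφ, so h = 1 and k = cos 13.2° / cos φ.
At 46.7°: h = 1.000, k = 1.420; principal scales a = 1.420, b = 1.000.
sin(ω/2) = (a − b)/(a + b) = 0.4196/2.420 = 0.1734, so ω = 2 arcsin(0.1734) ≈ 20.0°.

20.0°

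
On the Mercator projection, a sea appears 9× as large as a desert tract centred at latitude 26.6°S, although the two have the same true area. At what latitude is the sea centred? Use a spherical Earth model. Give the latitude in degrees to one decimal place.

72.7°

Mercator areal scale is sec²φ, so apparent-area ratio = sec²φ₁ / sec²φ₂ = cos²φ₂ / cos²φ₁.
cos²φ₂ / cos²φ₁ = 9  ⇒  cos φ₁ = cos 26.6° / √9 = 0.8942/3.000 = 0.2981.
φ₁ = arccos(0.2981) ≈ 72.7°.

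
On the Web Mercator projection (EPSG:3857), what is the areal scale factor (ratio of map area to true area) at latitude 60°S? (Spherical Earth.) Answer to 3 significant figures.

4.00

For Mercator, h = k = sec φ (a conformal cylindrical projection has a single point scale, 1/cos φ).
Areal scale = k² = sec²φ = 1/cos²(60°) = 1/0.5000² = 4.000.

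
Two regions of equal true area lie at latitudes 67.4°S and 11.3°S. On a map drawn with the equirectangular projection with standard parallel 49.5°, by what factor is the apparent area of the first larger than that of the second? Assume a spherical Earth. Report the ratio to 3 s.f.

The equidistant cylindrical projection with φ₀ = 49.5° has h = 1 (meridians true) and k = cos φ₀ / cos φ along parallels.
Areal scale at 67.4°: h·k = 1.000 × 1.690 = 1.690.
Areal scale at 11.3°: h·k = 1.000 × 0.6623 = 0.6623.
Ratio = 1.690/0.6623 ≈ 2.55.

2.55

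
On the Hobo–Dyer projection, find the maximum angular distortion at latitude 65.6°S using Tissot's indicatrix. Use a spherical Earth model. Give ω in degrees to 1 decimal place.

70.0°

Hobo–Dyer is a cylindrical equal-area projection with standard parallels at ±37.5°. A cylindrical equal-area projection with standard parallel φ₀ has meridian scale h = cos φ / cos φ₀ and parallel scale k = cos φ₀ / cos φ (so areas are preserved, h·k = 1).
At 65.6°: h = 0.5207, k = 1.920; principal scales a = 1.920, b = 0.5207.
sin(ω/2) = (a − b)/(a + b) = 1.400/2.441 = 0.5734, so ω = 2 arcsin(0.5734) ≈ 70.0°.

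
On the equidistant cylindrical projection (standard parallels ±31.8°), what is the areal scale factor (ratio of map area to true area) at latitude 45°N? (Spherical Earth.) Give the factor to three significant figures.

In the equirectangular projection with standard parallel φ₀ = 31.8° (x = Rλ cos φ₀, y = Rφ), meridians are true-scale (h = 1) and the parallel scale is k = cos φ₀ / cos φ.
Areal scale = h·k = 1 × cos φ₀ / cos φ; at 45°, h = 1.000, k = 1.202, so h·k = 1.202.

1.20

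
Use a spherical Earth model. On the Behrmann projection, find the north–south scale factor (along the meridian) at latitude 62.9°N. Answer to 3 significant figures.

0.526

Behrmann is a cylindrical equal-area projection with standard parallels at ±30°. A cylindrical equal-area projection with standard parallel φ₀ has meridian scale h = cos φ / cos φ₀ and parallel scale k = cos φ₀ / cos φ (so areas are preserved, h·k = 1).
h = cos 62.9° / cos 30° = 0.4555/0.8660 = 0.5260.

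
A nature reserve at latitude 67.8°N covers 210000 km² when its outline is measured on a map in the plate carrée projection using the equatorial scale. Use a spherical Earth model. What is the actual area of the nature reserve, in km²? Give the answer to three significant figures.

In the plate carrée (x = Rλ, y = Rφ), meridians are true-scale (h = 1) and parallels are stretched by k = sec φ.
Areal scale = h·k = 1 × sec φ; at 67.8°, h = 1.000, k = 2.647, so h·k = 2.647.
True area = apparent / (areal scale) = 210000 / 2.647 ≈ 79300 km².

79300 km²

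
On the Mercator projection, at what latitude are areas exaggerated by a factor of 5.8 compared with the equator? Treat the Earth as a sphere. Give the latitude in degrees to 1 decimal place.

65.5°

Mercator areal scale is sec²φ.
sec²φ = 5.8  ⇒  cos²φ = 0.1724  ⇒  cos φ = 0.4152.
φ = arccos(0.4152) ≈ 65.5°.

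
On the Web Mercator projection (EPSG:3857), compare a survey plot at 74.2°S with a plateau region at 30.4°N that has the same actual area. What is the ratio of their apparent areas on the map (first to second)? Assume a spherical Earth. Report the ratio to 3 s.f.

On Mercator, area is exaggerated by sec²φ = 1/cos²φ.
At 74.2°: sec²(74.2°) = 1/0.2723² = 13.49.
At 30.4°: sec²(30.4°) = 1/0.8625² = 1.344.
Ratio = 13.49/1.344 = cos²(30.4°)/cos²(74.2°) ≈ 10.0.

10.0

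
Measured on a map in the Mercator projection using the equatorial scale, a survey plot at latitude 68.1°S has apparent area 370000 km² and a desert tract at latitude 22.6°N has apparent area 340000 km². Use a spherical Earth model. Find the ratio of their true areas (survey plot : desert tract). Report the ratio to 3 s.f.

Mercator's areal exaggeration is sec²φ; hence true area = (apparent area) · cos²φ.
True area of survey plot: 370000 × cos²(68.1°) = 370000 × 0.1391 = 51470 km².
True area of desert tract: 340000 × cos²(22.6°) = 340000 × 0.8523 = 289800 km².
Ratio = 51470 / 289800 ≈ 0.178.

0.178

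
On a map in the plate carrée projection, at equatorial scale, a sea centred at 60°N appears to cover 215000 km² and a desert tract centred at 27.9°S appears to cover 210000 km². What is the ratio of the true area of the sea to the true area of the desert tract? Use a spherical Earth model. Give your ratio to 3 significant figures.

0.579

On the plate carrée, areal scale = h·k = 1 × sec φ, so true area = apparent × cos φ.
True area of sea: 215000 × cos(60°) = 215000 × 0.5000 = 107500 km².
True area of desert tract: 210000 × cos(27.9°) = 210000 × 0.8838 = 185600 km².
Ratio = 107500 / 185600 ≈ 0.579.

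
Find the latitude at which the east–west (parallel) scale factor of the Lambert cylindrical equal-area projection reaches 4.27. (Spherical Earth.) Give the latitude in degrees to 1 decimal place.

76.5°

The Lambert cylindrical equal-area projection is the cylindrical equal-area projection with its standard parallel at the equator (φ₀ = 0). A cylindrical equal-area projection with standard parallel φ₀ has meridian scale h = cos φ / cos φ₀ and parallel scale k = cos φ₀ / cos φ (so areas are preserved, h·k = 1).
k = cos φ₀ / cos φ = 4.27  ⇒  cos φ = cos 0° / 4.27 = 0.2342.
φ = arccos(0.2342) ≈ 76.5°.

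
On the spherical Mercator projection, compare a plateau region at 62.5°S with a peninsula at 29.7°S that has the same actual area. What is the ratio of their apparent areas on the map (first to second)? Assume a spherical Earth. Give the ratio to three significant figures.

Mercator areal scale is sec²φ.
At 62.5°: sec²(62.5°) = 1/0.4617² = 4.690.
At 29.7°: sec²(29.7°) = 1/0.8686² = 1.325.
Ratio = 4.690/1.325 = cos²(29.7°)/cos²(62.5°) ≈ 3.54.

3.54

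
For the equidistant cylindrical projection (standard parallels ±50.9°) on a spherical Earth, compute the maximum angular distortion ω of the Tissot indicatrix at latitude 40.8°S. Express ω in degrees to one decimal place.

With standard parallel φ₀ = 50.9°, the equirectangular projection gives x = Rλ cos φ₀, y = Rφ, so h = 1 and k = cos 50.9° / cos φ.
At 40.8°: h = 1.000, k = 0.8331; principal scales a = 1.000, b = 0.8331.
sin(ω/2) = (a − b)/(a + b) = 0.1669/1.833 = 0.09103, so ω = 2 arcsin(0.09103) ≈ 10.4°.

10.4°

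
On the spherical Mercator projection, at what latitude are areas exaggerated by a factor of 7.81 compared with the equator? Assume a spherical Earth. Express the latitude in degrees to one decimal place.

Mercator areal scale is sec²φ.
sec²φ = 7.81  ⇒  cos²φ = 0.1280  ⇒  cos φ = 0.3578.
φ = arccos(0.3578) ≈ 69.0°.

69.0°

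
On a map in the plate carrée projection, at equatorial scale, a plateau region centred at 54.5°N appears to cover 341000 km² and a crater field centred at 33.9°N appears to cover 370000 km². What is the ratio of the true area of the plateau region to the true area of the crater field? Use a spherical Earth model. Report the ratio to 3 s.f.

On the plate carrée, areal scale = h·k = 1 × sec φ, so true area = apparent × cos φ.
True area of plateau region: 341000 × cos(54.5°) = 341000 × 0.5807 = 198000 km².
True area of crater field: 370000 × cos(33.9°) = 370000 × 0.8300 = 307100 km².
Ratio = 198000 / 307100 ≈ 0.645.

0.645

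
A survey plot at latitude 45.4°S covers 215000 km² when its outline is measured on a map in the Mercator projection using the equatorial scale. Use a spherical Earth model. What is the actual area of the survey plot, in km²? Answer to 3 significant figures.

Mercator is conformal, so the point scale is isotropic: h = k = sec φ = 1/cos φ.
Areal scale = k² = sec²φ = 1/cos²(45.4°) = 1/0.7022² = 2.028.
True area = apparent / (areal scale) = 215000 / 2.028 ≈ 106000 km².

106000 km²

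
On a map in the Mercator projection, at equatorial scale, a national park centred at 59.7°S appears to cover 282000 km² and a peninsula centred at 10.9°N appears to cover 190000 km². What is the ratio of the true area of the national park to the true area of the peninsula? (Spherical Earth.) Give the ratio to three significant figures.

0.392

On Mercator the areal scale is sec²φ, so true area = apparent × cos²φ.
True area of national park: 282000 × cos²(59.7°) = 282000 × 0.2545 = 71780 km².
True area of peninsula: 190000 × cos²(10.9°) = 190000 × 0.9642 = 183200 km².
Ratio = 71780 / 183200 ≈ 0.392.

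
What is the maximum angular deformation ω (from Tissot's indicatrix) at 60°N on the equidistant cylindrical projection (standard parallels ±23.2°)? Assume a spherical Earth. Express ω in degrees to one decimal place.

With standard parallel φ₀ = 23.2°, the equirectangular projection gives x = Rλ cos φ₀, y = Rφ, so h = 1 and k = cos 23.2° / cos φ.
At 60°: h = 1.000, k = 1.838; principal scales a = 1.838, b = 1.000.
sin(ω/2) = (a − b)/(a + b) = 0.8383/2.838 = 0.2953, so ω = 2 arcsin(0.2953) ≈ 34.4°.

34.4°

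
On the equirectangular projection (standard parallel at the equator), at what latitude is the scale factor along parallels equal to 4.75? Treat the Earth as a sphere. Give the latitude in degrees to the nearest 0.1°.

77.8°

Plate carrée: h = 1, k = sec φ along parallels.
sec φ = 4.75  ⇒  cos φ = 0.2105  ⇒  φ ≈ 77.8°.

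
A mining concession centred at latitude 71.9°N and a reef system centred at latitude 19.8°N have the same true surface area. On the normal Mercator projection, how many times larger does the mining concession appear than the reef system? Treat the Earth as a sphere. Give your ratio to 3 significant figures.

9.17

On Mercator, area is exaggerated by sec²φ = 1/cos²φ.
At 71.9°: sec²(71.9°) = 1/0.3107² = 10.36.
At 19.8°: sec²(19.8°) = 1/0.9409² = 1.130.
Ratio = 10.36/1.130 = cos²(19.8°)/cos²(71.9°) ≈ 9.17.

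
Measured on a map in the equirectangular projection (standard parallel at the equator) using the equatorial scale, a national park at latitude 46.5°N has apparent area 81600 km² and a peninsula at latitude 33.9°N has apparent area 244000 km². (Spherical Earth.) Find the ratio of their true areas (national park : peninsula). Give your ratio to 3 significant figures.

On the plate carrée, areal scale = h·k = 1 × sec φ, so true area = apparent × cos φ.
True area of national park: 81600 × cos(46.5°) = 81600 × 0.6884 = 56170 km².
True area of peninsula: 244000 × cos(33.9°) = 244000 × 0.8300 = 202500 km².
Ratio = 56170 / 202500 ≈ 0.277.

0.277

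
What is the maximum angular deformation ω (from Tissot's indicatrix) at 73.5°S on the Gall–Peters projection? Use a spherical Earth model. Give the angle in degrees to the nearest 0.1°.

Gall–Peters is a cylindrical equal-area projection with standard parallels at ±45°. A cylindrical equal-area projection with standard parallel φ₀ has meridian scale h = cos φ / cos φ₀ and parallel scale k = cos φ₀ / cos φ (so areas are preserved, h·k = 1).
At 73.5°: h = 0.4017, k = 2.490; principal scales a = 2.490, b = 0.4017.
sin(ω/2) = (a − b)/(a + b) = 2.088/2.891 = 0.7222, so ω = 2 arcsin(0.7222) ≈ 92.5°.

92.5°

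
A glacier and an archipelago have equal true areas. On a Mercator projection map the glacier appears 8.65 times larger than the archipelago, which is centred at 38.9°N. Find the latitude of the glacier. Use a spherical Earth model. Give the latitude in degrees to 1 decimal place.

For equal true areas on Mercator, apparent areas scale as sec²φ, so the ratio is cos²φ₂ / cos²φ₁.
cos²φ₂ / cos²φ₁ = 8.65  ⇒  cos φ₁ = cos 38.9° / √8.65 = 0.7782/2.941 = 0.2646.
φ₁ = arccos(0.2646) ≈ 74.7°.

74.7°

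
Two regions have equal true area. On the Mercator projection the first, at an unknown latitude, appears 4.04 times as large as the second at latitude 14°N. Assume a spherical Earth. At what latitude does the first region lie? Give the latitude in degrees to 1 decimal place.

On Mercator, (apparent₁)/(apparent₂) = sec²φ₁ / sec²φ₂ when true areas are equal.
cos²φ₂ / cos²φ₁ = 4.04  ⇒  cos φ₁ = cos 14° / √4.04 = 0.9703/2.010 = 0.4827.
φ₁ = arccos(0.4827) ≈ 61.1°.

61.1°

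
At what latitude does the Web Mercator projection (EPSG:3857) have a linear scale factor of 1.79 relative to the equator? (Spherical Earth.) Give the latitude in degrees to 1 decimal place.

56.0°

Mercator scale is k = sec φ = 1/cos φ.
1/cos φ = 1.79  ⇒  cos φ = 0.5587  ⇒  φ = arccos(0.5587) ≈ 56.0°.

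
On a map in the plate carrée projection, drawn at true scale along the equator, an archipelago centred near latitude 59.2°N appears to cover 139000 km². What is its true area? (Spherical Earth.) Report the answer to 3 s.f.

For the equirectangular projection with φ₀ = 0 (plate carrée), h = 1 along meridians and k = sec φ along parallels.
Areal scale = h·k = 1 × sec φ; at 59.2°, h = 1.000, k = 1.953, so h·k = 1.953.
True area = apparent / (areal scale) = 139000 / 1.953 ≈ 71200 km².

71200 km²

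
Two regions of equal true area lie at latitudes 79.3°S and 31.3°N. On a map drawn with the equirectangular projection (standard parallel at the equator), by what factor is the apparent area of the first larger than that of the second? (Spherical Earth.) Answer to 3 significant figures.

4.60

For the equirectangular projection with φ₀ = 0 (plate carrée), h = 1 along meridians and k = sec φ along parallels.
Areal scale at 79.3°: h·k = 1.000 × 5.386 = 5.386.
Areal scale at 31.3°: h·k = 1.000 × 1.170 = 1.170.
Ratio = 5.386/1.170 ≈ 4.60.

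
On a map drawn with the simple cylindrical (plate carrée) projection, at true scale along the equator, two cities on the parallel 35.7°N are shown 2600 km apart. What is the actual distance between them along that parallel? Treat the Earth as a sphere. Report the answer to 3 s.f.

2110 km

Plate carrée maps x = Rλ, y = Rφ. The meridian scale is h = 1 and the parallel scale is k = 1/cos φ = sec φ.
Along the parallel at 35.7°, map distances are exaggerated by k = sec 35.7° = 1.231.
True distance = 2600 / 1.231 = 2600 × cos 35.7° ≈ 2110 km.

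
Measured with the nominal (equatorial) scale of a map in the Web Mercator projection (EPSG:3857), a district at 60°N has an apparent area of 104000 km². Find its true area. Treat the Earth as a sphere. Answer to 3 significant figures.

26000 km²

The Mercator projection is conformal; its linear scale factor is the same in every direction and equals sec φ = 1/cos φ.
Areal scale = k² = sec²φ = 1/cos²(60°) = 1/0.5000² = 4.000.
True area = apparent / (areal scale) = 104000 / 4.000 ≈ 26000 km².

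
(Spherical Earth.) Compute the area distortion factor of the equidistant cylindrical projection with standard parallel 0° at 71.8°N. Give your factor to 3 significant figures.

3.20

In the plate carrée (x = Rλ, y = Rφ), meridians are true-scale (h = 1) and parallels are stretched by k = sec φ.
Areal scale = h·k = 1 × sec φ; at 71.8°, h = 1.000, k = 3.202, so h·k = 3.202.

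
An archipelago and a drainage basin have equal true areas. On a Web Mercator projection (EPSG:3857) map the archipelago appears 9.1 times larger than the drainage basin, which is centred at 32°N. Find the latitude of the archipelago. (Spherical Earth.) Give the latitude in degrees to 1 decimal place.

Mercator areal scale is sec²φ, so apparent-area ratio = sec²φ₁ / sec²φ₂ = cos²φ₂ / cos²φ₁.
cos²φ₂ / cos²φ₁ = 9.1  ⇒  cos φ₁ = cos 32° / √9.1 = 0.8480/3.017 = 0.2811.
φ₁ = arccos(0.2811) ≈ 73.7°.

73.7°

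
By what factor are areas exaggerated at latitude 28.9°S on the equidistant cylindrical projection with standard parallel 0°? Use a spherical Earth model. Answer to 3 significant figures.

1.14

Plate carrée maps x = Rλ, y = Rφ. The meridian scale is h = 1 and the parallel scale is k = 1/cos φ = sec φ.
Areal scale = h·k = 1 × sec φ; at 28.9°, h = 1.000, k = 1.142, so h·k = 1.142.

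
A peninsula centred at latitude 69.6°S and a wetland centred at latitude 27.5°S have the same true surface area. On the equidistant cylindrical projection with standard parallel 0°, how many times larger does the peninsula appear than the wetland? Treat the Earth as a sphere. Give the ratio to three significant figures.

2.54

In the plate carrée (x = Rλ, y = Rφ), meridians are true-scale (h = 1) and parallels are stretched by k = sec φ.
Areal scale at 69.6°: h·k = 1.000 × 2.869 = 2.869.
Areal scale at 27.5°: h·k = 1.000 × 1.127 = 1.127.
Ratio = 2.869/1.127 ≈ 2.54.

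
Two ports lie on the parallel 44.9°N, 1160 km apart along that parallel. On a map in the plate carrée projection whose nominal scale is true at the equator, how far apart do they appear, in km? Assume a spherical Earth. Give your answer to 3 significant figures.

In the plate carrée (x = Rλ, y = Rφ), meridians are true-scale (h = 1) and parallels are stretched by k = sec φ.
Along the parallel, k = sec 44.9° = 1/0.7083 = 1.412.
Map distance = 1160 × 1.412 ≈ 1640 km.

1640 km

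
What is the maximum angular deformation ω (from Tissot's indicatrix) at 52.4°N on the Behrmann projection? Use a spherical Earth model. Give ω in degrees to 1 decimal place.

39.3°

The Behrmann projection is cylindrical equal-area with φ₀ = 30°. For cylindrical equal-area with standard parallel φ₀, h = cos φ / cos φ₀ and k = cos φ₀ / cos φ, so h·k = 1.
At 52.4°: h = 0.7045, k = 1.419; principal scales a = 1.419, b = 0.7045.
sin(ω/2) = (a − b)/(a + b) = 0.7148/2.124 = 0.3366, so ω = 2 arcsin(0.3366) ≈ 39.3°.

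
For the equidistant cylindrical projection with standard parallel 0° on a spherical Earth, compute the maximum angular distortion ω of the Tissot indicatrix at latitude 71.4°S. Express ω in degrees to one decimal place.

Plate carrée maps x = Rλ, y = Rφ. The meridian scale is h = 1 and the parallel scale is k = 1/cos φ = sec φ.
At 71.4°: h = 1.000, k = 3.135; principal scales a = 3.135, b = 1.000.
sin(ω/2) = (a − b)/(a + b) = 2.135/4.135 = 0.5163, so ω = 2 arcsin(0.5163) ≈ 62.2°.

62.2°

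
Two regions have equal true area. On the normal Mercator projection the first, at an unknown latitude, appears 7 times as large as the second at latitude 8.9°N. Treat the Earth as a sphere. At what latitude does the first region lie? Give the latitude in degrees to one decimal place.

On Mercator, (apparent₁)/(apparent₂) = sec²φ₁ / sec²φ₂ when true areas are equal.
cos²φ₂ / cos²φ₁ = 7  ⇒  cos φ₁ = cos 8.9° / √7 = 0.9880/2.646 = 0.3734.
φ₁ = arccos(0.3734) ≈ 68.1°.

68.1°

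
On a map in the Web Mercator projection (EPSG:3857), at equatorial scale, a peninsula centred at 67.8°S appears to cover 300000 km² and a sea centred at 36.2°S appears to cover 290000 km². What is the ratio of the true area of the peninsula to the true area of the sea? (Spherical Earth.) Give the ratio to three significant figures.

Since Mercator area scale is 1/cos²φ, the true area equals the apparent area multiplied by cos²φ.
True area of peninsula: 300000 × cos²(67.8°) = 300000 × 0.1428 = 42830 km².
True area of sea: 290000 × cos²(36.2°) = 290000 × 0.6512 = 188800 km².
Ratio = 42830 / 188800 ≈ 0.227.

0.227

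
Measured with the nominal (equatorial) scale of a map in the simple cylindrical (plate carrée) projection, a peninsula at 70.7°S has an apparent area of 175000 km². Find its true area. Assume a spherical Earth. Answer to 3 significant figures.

For the equirectangular projection with φ₀ = 0 (plate carrée), h = 1 along meridians and k = sec φ along parallels.
Areal scale = h·k = 1 × sec φ; at 70.7°, h = 1.000, k = 3.026, so h·k = 3.026.
True area = apparent / (areal scale) = 175000 / 3.026 ≈ 57800 km².

57800 km²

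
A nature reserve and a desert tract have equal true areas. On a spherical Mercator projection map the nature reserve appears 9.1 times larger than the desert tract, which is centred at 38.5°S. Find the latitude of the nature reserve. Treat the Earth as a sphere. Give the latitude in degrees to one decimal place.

Mercator areal scale is sec²φ, so apparent-area ratio = sec²φ₁ / sec²φ₂ = cos²φ₂ / cos²φ₁.
cos²φ₂ / cos²φ₁ = 9.1  ⇒  cos φ₁ = cos 38.5° / √9.1 = 0.7826/3.017 = 0.2594.
φ₁ = arccos(0.2594) ≈ 75.0°.

75.0°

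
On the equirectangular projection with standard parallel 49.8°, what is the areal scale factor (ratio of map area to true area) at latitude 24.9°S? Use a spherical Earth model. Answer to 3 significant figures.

0.712

In the equirectangular projection with standard parallel φ₀ = 49.8° (x = Rλ cos φ₀, y = Rφ), meridians are true-scale (h = 1) and the parallel scale is k = cos φ₀ / cos φ.
Areal scale = h·k = 1 × cos φ₀ / cos φ; at 24.9°, h = 1.000, k = 0.7116, so h·k = 0.7116.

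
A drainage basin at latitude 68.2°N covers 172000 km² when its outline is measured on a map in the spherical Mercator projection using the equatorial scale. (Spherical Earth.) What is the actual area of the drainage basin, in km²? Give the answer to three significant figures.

The Mercator projection is conformal; its linear scale factor is the same in every direction and equals sec φ = 1/cos φ.
Areal scale = k² = sec²φ = 1/cos²(68.2°) = 1/0.3714² = 7.251.
True area = apparent / (areal scale) = 172000 / 7.251 ≈ 23700 km².

23700 km²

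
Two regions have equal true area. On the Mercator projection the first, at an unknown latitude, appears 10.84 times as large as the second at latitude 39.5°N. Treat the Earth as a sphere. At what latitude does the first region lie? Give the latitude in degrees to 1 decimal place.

On Mercator, (apparent₁)/(apparent₂) = sec²φ₁ / sec²φ₂ when true areas are equal.
cos²φ₂ / cos²φ₁ = 10.84  ⇒  cos φ₁ = cos 39.5° / √10.84 = 0.7716/3.292 = 0.2344.
φ₁ = arccos(0.2344) ≈ 76.4°.

76.4°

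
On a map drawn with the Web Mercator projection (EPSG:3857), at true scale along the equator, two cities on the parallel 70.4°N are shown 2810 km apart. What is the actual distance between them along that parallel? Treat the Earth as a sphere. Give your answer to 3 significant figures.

943 km

The Mercator projection is conformal; its linear scale factor is the same in every direction and equals sec φ = 1/cos φ.
Along the parallel at 70.4°, map distances are exaggerated by k = sec 70.4° = 2.981.
True distance = 2810 / 2.981 = 2810 × cos 70.4° ≈ 943 km.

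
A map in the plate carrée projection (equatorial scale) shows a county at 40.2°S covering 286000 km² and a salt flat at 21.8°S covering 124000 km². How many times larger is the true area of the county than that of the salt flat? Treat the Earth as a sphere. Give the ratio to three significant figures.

On the plate carrée, areal scale = h·k = 1 × sec φ, so true area = apparent × cos φ.
True area of county: 286000 × cos(40.2°) = 286000 × 0.7638 = 218400 km².
True area of salt flat: 124000 × cos(21.8°) = 124000 × 0.9285 = 115100 km².
Ratio = 218400 / 115100 ≈ 1.90.

1.90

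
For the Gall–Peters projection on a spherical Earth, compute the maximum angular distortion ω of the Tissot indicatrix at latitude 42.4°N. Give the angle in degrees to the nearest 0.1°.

Gall–Peters is a cylindrical equal-area projection with standard parallels at ±45°. Cylindrical equal-area (φ₀ = 45°): h = cos φ / cos 45° along meridians, k = cos 45° / cos φ along parallels; h·k = 1.
At 42.4°: h = 1.044, k = 0.9575; principal scales a = 1.044, b = 0.9575.
sin(ω/2) = (a − b)/(a + b) = 0.08679/2.002 = 0.04335, so ω = 2 arcsin(0.04335) ≈ 5.0°.

5.0°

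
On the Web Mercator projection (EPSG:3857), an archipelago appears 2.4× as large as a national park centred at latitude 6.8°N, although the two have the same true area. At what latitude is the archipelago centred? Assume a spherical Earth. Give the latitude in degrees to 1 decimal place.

50.1°

For equal true areas on Mercator, apparent areas scale as sec²φ, so the ratio is cos²φ₂ / cos²φ₁.
cos²φ₂ / cos²φ₁ = 2.4  ⇒  cos φ₁ = cos 6.8° / √2.4 = 0.9930/1.549 = 0.6410.
φ₁ = arccos(0.6410) ≈ 50.1°.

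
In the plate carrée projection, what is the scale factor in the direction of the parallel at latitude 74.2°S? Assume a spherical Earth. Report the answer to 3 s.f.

3.67

Plate carrée maps x = Rλ, y = Rφ. The meridian scale is h = 1 and the parallel scale is k = 1/cos φ = sec φ.
k = 1/cos 74.2° = 1/0.2723 = 3.673.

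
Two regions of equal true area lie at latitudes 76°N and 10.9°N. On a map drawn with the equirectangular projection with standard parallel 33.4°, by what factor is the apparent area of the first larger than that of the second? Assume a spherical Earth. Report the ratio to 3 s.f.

4.06

The equidistant cylindrical projection with φ₀ = 33.4° has h = 1 (meridians true) and k = cos φ₀ / cos φ along parallels.
Areal scale at 76°: h·k = 1.000 × 3.451 = 3.451.
Areal scale at 10.9°: h·k = 1.000 × 0.8502 = 0.8502.
Ratio = 3.451/0.8502 ≈ 4.06.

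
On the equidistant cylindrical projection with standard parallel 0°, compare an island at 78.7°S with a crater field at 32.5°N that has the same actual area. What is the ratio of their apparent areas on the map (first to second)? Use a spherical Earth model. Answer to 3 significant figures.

Plate carrée maps x = Rλ, y = Rφ. The meridian scale is h = 1 and the parallel scale is k = 1/cos φ = sec φ.
Areal scale at 78.7°: h·k = 1.000 × 5.103 = 5.103.
Areal scale at 32.5°: h·k = 1.000 × 1.186 = 1.186.
Ratio = 5.103/1.186 ≈ 4.30.

4.30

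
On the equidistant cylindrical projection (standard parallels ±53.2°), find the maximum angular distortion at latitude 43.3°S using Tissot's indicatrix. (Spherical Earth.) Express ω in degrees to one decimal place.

11.1°

In the equirectangular projection with standard parallel φ₀ = 53.2° (x = Rλ cos φ₀, y = Rφ), meridians are true-scale (h = 1) and the parallel scale is k = cos φ₀ / cos φ.
At 43.3°: h = 1.000, k = 0.8231; principal scales a = 1.000, b = 0.8231.
sin(ω/2) = (a − b)/(a + b) = 0.1769/1.823 = 0.09704, so ω = 2 arcsin(0.09704) ≈ 11.1°.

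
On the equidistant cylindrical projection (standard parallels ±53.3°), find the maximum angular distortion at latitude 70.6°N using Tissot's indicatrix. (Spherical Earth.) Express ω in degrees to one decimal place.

In the equirectangular projection with standard parallel φ₀ = 53.3° (x = Rλ cos φ₀, y = Rφ), meridians are true-scale (h = 1) and the parallel scale is k = cos φ₀ / cos φ.
At 70.6°: h = 1.000, k = 1.799; principal scales a = 1.799, b = 1.000.
sin(ω/2) = (a − b)/(a + b) = 0.7992/2.799 = 0.2855, so ω = 2 arcsin(0.2855) ≈ 33.2°.

33.2°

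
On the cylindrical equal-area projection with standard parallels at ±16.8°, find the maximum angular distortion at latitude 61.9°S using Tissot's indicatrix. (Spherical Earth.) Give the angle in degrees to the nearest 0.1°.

75.2°

A cylindrical equal-area projection with standard parallel φ₀ has meridian scale h = cos φ / cos φ₀ and parallel scale k = cos φ₀ / cos φ (so areas are preserved, h·k = 1).
At 61.9°: h = 0.4920, k = 2.032; principal scales a = 2.032, b = 0.4920.
sin(ω/2) = (a − b)/(a + b) = 1.540/2.524 = 0.6102, so ω = 2 arcsin(0.6102) ≈ 75.2°.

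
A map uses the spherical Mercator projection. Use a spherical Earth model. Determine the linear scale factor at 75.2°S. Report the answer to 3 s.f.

3.91

For Mercator, h = k = sec φ (a conformal cylindrical projection has a single point scale, 1/cos φ).
k = 1/cos 75.2° = 1/0.2554 = 3.915.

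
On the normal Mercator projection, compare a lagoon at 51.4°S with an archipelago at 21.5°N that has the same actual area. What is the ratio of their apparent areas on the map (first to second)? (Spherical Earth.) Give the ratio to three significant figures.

Mercator is conformal with k = sec φ, so areal scale = k² = sec²φ.
At 51.4°: sec²(51.4°) = 1/0.6239² = 2.569.
At 21.5°: sec²(21.5°) = 1/0.9304² = 1.155.
Ratio = 2.569/1.155 = cos²(21.5°)/cos²(51.4°) ≈ 2.22.

2.22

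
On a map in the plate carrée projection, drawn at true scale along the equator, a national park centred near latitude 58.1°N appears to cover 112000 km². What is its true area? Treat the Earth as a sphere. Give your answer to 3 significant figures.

59200 km²

In the plate carrée (x = Rλ, y = Rφ), meridians are true-scale (h = 1) and parallels are stretched by k = sec φ.
Areal scale = h·k = 1 × sec φ; at 58.1°, h = 1.000, k = 1.892, so h·k = 1.892.
True area = apparent / (areal scale) = 112000 / 1.892 ≈ 59200 km².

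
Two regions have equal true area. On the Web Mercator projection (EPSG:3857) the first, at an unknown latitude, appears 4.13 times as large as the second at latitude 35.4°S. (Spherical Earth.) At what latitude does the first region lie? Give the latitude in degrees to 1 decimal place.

66.4°

On Mercator, (apparent₁)/(apparent₂) = sec²φ₁ / sec²φ₂ when true areas are equal.
cos²φ₂ / cos²φ₁ = 4.13  ⇒  cos φ₁ = cos 35.4° / √4.13 = 0.8151/2.032 = 0.4011.
φ₁ = arccos(0.4011) ≈ 66.4°.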